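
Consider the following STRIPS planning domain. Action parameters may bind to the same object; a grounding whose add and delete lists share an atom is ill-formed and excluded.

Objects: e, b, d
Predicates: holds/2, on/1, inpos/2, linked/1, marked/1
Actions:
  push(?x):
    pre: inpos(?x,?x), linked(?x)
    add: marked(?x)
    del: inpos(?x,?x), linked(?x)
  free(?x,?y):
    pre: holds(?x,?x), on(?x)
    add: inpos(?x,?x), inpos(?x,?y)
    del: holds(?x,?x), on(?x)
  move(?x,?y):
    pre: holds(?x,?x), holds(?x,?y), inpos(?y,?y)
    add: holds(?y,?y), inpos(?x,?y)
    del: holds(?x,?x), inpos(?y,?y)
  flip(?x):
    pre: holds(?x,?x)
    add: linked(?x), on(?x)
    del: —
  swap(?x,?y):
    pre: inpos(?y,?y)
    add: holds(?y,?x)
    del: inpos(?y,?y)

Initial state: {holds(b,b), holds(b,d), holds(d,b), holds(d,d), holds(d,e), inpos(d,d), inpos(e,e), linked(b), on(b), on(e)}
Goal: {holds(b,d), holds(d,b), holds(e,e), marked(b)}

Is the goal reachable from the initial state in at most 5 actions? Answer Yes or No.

1. free(b,e)  →  {holds(b,d), holds(d,b), holds(d,d), holds(d,e), inpos(b,b), inpos(b,e), inpos(d,d), inpos(e,e), linked(b), on(e)}
2. push(b)  →  {holds(b,d), holds(d,b), holds(d,d), holds(d,e), inpos(b,e), inpos(d,d), inpos(e,e), marked(b), on(e)}
3. move(d,e)  →  {holds(b,d), holds(d,b), holds(d,e), holds(e,e), inpos(b,e), inpos(d,d), inpos(d,e), marked(b), on(e)}
optimal plan length = 3; 3 ≤ 5

Yes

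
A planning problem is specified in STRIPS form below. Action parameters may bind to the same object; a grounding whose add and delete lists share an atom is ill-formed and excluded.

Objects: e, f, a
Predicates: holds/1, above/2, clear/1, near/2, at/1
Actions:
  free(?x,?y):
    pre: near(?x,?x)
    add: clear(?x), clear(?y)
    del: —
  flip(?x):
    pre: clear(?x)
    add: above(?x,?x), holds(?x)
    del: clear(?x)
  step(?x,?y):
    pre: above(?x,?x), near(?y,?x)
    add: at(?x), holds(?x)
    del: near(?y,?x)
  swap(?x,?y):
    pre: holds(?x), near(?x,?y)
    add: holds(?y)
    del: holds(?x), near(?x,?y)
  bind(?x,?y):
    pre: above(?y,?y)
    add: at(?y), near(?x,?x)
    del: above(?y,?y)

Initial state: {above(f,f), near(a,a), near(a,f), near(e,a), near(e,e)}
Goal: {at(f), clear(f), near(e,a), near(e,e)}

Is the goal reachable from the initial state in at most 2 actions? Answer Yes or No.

Yes

1. free(e,f)  →  {above(f,f), clear(e), clear(f), near(a,a), near(a,f), near(e,a), near(e,e)}
2. step(f,a)  →  {above(f,f), at(f), clear(e), clear(f), holds(f), near(a,a), near(e,a), near(e,e)}
optimal plan length = 2; 2 ≤ 2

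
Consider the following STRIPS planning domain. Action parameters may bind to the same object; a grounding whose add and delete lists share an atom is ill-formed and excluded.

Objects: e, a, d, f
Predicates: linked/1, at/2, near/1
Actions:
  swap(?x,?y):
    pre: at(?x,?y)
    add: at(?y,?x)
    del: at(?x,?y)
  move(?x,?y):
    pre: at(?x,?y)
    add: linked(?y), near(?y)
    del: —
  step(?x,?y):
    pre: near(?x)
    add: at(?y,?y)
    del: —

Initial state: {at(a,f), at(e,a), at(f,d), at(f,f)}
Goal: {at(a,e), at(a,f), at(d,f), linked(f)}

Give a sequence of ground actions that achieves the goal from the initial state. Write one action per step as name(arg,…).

1. swap(e,a)  →  {at(a,e), at(a,f), at(f,d), at(f,f)}
2. swap(f,d)  →  {at(a,e), at(a,f), at(d,f), at(f,f)}
3. move(a,f)  →  {at(a,e), at(a,f), at(d,f), at(f,f), linked(f), near(f)}

swap(e,a); swap(f,d); move(a,f)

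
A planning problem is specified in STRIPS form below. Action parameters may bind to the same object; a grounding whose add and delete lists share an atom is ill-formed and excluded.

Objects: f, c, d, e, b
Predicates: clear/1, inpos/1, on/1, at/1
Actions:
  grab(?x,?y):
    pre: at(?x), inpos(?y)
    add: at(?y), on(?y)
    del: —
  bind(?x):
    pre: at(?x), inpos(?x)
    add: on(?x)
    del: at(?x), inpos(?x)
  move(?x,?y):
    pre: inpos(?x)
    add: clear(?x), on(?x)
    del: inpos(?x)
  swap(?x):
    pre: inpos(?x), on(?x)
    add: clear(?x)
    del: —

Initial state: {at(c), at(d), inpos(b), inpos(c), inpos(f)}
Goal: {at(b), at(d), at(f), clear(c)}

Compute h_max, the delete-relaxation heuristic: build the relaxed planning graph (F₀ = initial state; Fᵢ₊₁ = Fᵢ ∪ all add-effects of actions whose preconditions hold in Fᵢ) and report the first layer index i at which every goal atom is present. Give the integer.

F0 = init (5 atoms)
F1 = F0 ∪ {at(b), at(f), clear(b), clear(c), clear(f), on(b), on(c), on(f)}  (13 atoms)
goal ⊆ F1  ⇒  h_max = 1

1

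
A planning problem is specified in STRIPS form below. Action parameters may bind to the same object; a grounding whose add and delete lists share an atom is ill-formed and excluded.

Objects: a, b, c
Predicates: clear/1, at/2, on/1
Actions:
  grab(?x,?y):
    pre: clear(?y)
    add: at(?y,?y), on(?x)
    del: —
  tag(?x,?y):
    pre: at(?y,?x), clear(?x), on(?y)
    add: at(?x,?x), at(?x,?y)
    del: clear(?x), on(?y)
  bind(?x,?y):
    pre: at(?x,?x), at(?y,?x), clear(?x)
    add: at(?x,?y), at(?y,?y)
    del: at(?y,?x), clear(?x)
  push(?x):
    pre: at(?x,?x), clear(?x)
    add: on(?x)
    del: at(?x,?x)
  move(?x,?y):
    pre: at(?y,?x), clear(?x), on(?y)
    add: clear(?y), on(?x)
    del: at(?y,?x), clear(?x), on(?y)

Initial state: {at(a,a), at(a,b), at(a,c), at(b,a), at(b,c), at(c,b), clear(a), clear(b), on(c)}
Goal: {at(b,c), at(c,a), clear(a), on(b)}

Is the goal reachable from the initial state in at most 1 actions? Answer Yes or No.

1. grab(a,a)  →  {at(a,a), at(a,b), at(a,c), at(b,a), at(b,c), at(c,b), clear(a), clear(b), on(a), on(c)}
2. move(b,c)  →  {at(a,a), at(a,b), at(a,c), at(b,a), at(b,c), clear(a), clear(c), on(a), on(b)}
3. tag(c,a)  →  {at(a,a), at(a,b), at(a,c), at(b,a), at(b,c), at(c,a), at(c,c), clear(a), on(b)}
optimal plan length = 3; 3 > 1

No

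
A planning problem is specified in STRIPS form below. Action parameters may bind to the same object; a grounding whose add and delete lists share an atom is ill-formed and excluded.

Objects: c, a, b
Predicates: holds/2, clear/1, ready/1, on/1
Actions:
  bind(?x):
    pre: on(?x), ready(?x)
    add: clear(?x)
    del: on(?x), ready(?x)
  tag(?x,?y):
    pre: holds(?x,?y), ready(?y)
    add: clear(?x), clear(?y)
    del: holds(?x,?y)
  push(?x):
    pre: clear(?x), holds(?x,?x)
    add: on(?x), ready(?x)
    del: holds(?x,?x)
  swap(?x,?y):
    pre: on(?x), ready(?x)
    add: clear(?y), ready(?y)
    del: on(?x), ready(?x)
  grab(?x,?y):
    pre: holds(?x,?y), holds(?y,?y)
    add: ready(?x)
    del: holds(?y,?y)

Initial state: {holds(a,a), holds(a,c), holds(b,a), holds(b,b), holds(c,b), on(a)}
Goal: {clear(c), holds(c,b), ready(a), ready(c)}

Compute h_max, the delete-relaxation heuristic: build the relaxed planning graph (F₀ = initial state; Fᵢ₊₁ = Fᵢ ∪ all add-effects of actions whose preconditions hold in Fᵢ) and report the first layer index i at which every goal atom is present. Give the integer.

F0 = init (6 atoms)
F1 = F0 ∪ {ready(a), ready(b), ready(c)}  (9 atoms)
F2 = F1 ∪ {clear(a), clear(b), clear(c)}  (12 atoms)
goal ⊆ F2  ⇒  h_max = 2

2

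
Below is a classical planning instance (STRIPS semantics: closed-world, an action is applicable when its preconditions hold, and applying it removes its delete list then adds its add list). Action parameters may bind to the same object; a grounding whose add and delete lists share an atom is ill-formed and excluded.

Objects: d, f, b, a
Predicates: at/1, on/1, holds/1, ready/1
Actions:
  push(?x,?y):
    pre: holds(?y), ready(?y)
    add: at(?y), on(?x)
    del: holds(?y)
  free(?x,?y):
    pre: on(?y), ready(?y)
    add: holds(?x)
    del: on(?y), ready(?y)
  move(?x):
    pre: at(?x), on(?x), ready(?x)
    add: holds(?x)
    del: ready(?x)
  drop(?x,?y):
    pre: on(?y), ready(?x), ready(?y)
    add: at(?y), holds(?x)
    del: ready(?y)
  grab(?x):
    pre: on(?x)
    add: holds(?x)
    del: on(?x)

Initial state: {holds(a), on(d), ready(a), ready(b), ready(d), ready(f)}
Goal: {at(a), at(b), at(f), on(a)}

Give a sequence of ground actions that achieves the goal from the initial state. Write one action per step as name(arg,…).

1. push(f,a)  →  {at(a), on(d), on(f), ready(a), ready(b), ready(d), ready(f)}
2. drop(b,f)  →  {at(a), at(f), holds(b), on(d), on(f), ready(a), ready(b), ready(d)}
3. push(a,b)  →  {at(a), at(b), at(f), on(a), on(d), on(f), ready(a), ready(b), ready(d)}

push(f,a); drop(b,f); push(a,b)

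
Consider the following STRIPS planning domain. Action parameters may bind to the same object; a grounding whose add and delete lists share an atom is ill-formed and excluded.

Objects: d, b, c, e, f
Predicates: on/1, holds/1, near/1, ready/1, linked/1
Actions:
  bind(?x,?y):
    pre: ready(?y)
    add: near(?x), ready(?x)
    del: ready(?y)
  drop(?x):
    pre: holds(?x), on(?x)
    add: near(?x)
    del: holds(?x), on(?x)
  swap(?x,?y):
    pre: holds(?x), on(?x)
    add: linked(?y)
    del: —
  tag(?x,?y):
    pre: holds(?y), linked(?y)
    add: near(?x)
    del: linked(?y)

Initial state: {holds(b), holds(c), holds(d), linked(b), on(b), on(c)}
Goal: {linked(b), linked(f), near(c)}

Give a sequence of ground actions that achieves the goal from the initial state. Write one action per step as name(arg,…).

1. drop(c)  →  {holds(b), holds(d), linked(b), near(c), on(b)}
2. swap(b,f)  →  {holds(b), holds(d), linked(b), linked(f), near(c), on(b)}

drop(c); swap(b,f)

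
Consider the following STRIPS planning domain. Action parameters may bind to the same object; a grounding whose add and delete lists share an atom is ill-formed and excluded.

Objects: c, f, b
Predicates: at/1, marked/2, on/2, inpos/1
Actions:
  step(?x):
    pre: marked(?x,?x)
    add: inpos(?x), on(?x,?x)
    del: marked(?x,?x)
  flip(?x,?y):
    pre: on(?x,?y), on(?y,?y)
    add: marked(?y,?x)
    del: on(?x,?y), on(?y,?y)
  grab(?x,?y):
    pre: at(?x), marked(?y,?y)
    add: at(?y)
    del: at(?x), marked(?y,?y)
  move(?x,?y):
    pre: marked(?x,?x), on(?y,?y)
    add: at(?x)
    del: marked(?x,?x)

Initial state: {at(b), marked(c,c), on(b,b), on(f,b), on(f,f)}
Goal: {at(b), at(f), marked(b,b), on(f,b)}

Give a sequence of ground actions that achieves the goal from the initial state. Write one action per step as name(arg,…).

1. flip(f,f)  →  {at(b), marked(c,c), marked(f,f), on(b,b), on(f,b)}
2. move(f,b)  →  {at(b), at(f), marked(c,c), on(b,b), on(f,b)}
3. flip(b,b)  →  {at(b), at(f), marked(b,b), marked(c,c), on(f,b)}

flip(f,f); move(f,b); flip(b,b)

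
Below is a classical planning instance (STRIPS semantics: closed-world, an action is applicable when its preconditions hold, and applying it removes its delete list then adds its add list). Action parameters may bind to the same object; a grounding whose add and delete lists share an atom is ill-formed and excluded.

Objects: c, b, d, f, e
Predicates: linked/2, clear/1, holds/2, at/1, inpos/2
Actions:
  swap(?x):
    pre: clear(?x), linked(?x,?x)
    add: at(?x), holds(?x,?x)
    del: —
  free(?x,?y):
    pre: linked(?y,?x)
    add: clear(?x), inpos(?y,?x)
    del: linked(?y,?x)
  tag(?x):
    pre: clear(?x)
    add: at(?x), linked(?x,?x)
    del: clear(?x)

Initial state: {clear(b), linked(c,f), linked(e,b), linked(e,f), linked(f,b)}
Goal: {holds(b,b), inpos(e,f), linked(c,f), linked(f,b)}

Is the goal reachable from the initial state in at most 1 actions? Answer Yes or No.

1. free(f,e)  →  {clear(b), clear(f), inpos(e,f), linked(c,f), linked(e,b), linked(f,b)}
2. tag(b)  →  {at(b), clear(f), inpos(e,f), linked(b,b), linked(c,f), linked(e,b), linked(f,b)}
3. free(b,e)  →  {at(b), clear(b), clear(f), inpos(e,b), inpos(e,f), linked(b,b), linked(c,f), linked(f,b)}
4. swap(b)  →  {at(b), clear(b), clear(f), holds(b,b), inpos(e,b), inpos(e,f), linked(b,b), linked(c,f), linked(f,b)}
optimal plan length = 4; 4 > 1

No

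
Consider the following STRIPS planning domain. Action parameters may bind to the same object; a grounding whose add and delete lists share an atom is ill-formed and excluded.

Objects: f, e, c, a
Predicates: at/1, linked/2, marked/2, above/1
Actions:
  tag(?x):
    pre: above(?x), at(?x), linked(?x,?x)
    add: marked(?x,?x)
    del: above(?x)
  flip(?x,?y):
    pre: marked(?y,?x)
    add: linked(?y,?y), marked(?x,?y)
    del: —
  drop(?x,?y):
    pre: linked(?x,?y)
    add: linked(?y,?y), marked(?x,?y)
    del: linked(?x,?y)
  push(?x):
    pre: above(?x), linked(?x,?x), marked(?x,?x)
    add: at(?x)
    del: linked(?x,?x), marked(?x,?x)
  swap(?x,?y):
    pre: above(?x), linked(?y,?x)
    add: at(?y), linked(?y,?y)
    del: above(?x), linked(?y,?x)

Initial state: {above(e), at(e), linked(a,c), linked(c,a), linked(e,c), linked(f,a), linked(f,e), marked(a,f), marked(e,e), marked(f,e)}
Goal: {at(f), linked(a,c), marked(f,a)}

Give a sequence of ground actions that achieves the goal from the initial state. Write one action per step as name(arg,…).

1. flip(f,a)  →  {above(e), at(e), linked(a,a), linked(a,c), linked(c,a), linked(e,c), linked(f,a), linked(f,e), marked(a,f), marked(e,e), marked(f,a), marked(f,e)}
2. swap(e,f)  →  {at(e), at(f), linked(a,a), linked(a,c), linked(c,a), linked(e,c), linked(f,a), linked(f,f), marked(a,f), marked(e,e), marked(f,a), marked(f,e)}

flip(f,a); swap(e,f)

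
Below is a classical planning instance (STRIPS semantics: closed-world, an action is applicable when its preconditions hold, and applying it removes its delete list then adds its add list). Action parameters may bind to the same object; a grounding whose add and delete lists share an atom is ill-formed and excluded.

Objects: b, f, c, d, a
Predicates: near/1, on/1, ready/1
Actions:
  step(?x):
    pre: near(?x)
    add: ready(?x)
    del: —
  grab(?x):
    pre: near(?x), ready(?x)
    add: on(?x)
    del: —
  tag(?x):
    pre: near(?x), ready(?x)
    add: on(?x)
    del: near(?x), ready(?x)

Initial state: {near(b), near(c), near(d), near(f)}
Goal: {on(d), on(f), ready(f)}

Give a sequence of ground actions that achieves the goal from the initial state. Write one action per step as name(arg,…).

1. step(f)  →  {near(b), near(c), near(d), near(f), ready(f)}
2. step(d)  →  {near(b), near(c), near(d), near(f), ready(d), ready(f)}
3. grab(f)  →  {near(b), near(c), near(d), near(f), on(f), ready(d), ready(f)}
4. grab(d)  →  {near(b), near(c), near(d), near(f), on(d), on(f), ready(d), ready(f)}

step(f); step(d); grab(f); grab(d)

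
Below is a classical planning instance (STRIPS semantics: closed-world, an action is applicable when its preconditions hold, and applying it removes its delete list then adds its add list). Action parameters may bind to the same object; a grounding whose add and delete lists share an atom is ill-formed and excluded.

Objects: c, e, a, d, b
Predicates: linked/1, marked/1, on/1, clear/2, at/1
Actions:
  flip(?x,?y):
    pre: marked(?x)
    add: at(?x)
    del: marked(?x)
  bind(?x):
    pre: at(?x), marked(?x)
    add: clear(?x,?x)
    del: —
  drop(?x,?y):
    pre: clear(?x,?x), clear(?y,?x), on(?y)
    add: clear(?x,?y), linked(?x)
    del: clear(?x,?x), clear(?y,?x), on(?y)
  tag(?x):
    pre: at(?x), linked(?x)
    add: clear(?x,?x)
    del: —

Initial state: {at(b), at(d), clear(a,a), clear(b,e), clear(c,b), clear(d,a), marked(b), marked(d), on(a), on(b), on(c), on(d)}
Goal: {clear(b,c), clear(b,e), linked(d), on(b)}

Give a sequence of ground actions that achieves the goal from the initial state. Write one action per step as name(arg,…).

1. bind(d)  →  {at(b), at(d), clear(a,a), clear(b,e), clear(c,b), clear(d,a), clear(d,d), marked(b), marked(d), on(a), on(b), on(c), on(d)}
2. bind(b)  →  {at(b), at(d), clear(a,a), clear(b,b), clear(b,e), clear(c,b), clear(d,a), clear(d,d), marked(b), marked(d), on(a), on(b), on(c), on(d)}
3. drop(a,d)  →  {at(b), at(d), clear(a,d), clear(b,b), clear(b,e), clear(c,b), clear(d,d), linked(a), marked(b), marked(d), on(a), on(b), on(c)}
4. drop(d,a)  →  {at(b), at(d), clear(b,b), clear(b,e), clear(c,b), clear(d,a), linked(a), linked(d), marked(b), marked(d), on(b), on(c)}
5. drop(b,c)  →  {at(b), at(d), clear(b,c), clear(b,e), clear(d,a), linked(a), linked(b), linked(d), marked(b), marked(d), on(b)}

bind(d); bind(b); drop(a,d); drop(d,a); drop(b,c)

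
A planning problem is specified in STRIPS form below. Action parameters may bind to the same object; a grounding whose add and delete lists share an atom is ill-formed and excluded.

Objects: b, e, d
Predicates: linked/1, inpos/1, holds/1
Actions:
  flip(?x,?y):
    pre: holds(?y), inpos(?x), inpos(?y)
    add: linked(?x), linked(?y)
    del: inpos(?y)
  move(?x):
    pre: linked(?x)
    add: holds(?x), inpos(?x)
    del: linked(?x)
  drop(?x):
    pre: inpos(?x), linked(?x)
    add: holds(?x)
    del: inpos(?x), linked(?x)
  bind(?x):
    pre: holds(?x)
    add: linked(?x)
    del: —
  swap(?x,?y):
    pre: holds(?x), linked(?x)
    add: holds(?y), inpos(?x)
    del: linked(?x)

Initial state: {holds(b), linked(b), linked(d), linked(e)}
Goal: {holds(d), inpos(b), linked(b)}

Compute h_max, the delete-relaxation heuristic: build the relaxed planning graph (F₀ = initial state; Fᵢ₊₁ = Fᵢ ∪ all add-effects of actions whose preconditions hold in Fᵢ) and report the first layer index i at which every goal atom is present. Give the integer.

1

F0 = init (4 atoms)
F1 = F0 ∪ {holds(d), holds(e), inpos(b), inpos(d), inpos(e)}  (9 atoms)
goal ⊆ F1  ⇒  h_max = 1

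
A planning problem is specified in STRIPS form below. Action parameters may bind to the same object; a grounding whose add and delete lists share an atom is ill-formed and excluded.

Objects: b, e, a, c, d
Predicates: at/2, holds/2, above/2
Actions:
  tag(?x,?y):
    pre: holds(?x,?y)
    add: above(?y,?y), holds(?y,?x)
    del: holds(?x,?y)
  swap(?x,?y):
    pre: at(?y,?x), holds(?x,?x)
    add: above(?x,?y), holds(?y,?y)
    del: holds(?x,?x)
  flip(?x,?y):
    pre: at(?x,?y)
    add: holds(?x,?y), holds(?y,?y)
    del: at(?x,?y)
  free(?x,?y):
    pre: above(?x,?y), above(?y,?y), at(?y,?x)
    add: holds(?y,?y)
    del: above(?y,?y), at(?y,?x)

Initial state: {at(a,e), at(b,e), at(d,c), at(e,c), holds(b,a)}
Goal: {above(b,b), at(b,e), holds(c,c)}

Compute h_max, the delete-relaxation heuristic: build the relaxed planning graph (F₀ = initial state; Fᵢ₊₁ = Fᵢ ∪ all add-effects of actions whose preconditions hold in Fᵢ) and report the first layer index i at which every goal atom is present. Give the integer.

F0 = init (5 atoms)
F1 = F0 ∪ {above(a,a), holds(a,b), holds(a,e), holds(b,e), holds(c,c), holds(d,c), holds(e,c), holds(e,e)}  (13 atoms)
F2 = F1 ∪ {above(b,b), above(c,c), above(c,d), above(c,e), above(e,a), above(e,b), above(e,e), holds(a,a), holds(b,b), holds(c,d), holds(c,e), holds(d,d), holds(e,a), holds(e,b)}  (27 atoms)
goal ⊆ F2  ⇒  h_max = 2

2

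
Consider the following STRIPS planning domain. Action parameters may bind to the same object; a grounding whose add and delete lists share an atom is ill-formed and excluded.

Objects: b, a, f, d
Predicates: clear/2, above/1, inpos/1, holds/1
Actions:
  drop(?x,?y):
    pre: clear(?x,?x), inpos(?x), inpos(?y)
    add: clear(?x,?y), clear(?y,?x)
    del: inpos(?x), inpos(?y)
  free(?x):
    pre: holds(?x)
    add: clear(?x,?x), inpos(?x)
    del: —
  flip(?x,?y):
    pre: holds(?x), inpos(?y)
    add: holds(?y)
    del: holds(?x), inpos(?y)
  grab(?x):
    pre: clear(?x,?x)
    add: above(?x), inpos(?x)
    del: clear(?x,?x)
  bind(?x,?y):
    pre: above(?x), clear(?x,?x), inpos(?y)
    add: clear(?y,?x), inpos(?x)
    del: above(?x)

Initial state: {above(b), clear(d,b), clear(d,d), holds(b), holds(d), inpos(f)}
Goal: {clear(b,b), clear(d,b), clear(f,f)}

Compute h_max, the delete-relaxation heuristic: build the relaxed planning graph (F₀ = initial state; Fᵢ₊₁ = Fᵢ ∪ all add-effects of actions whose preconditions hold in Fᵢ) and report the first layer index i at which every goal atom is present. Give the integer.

2

F0 = init (6 atoms)
F1 = F0 ∪ {above(d), clear(b,b), holds(f), inpos(b), inpos(d)}  (11 atoms)
F2 = F1 ∪ {clear(b,d), clear(b,f), clear(d,f), clear(f,b), clear(f,d), clear(f,f)}  (17 atoms)
goal ⊆ F2  ⇒  h_max = 2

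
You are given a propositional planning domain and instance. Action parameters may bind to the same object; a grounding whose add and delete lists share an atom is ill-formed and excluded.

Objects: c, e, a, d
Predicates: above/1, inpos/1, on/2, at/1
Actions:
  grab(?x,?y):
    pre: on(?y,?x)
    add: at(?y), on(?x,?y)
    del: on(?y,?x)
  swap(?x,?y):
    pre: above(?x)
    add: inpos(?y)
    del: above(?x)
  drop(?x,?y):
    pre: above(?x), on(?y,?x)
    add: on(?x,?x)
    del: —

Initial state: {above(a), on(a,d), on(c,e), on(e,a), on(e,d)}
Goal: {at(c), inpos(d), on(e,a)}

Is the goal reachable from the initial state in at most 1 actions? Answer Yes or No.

No

1. grab(e,c)  →  {above(a), at(c), on(a,d), on(e,a), on(e,c), on(e,d)}
2. swap(a,d)  →  {at(c), inpos(d), on(a,d), on(e,a), on(e,c), on(e,d)}
optimal plan length = 2; 2 > 1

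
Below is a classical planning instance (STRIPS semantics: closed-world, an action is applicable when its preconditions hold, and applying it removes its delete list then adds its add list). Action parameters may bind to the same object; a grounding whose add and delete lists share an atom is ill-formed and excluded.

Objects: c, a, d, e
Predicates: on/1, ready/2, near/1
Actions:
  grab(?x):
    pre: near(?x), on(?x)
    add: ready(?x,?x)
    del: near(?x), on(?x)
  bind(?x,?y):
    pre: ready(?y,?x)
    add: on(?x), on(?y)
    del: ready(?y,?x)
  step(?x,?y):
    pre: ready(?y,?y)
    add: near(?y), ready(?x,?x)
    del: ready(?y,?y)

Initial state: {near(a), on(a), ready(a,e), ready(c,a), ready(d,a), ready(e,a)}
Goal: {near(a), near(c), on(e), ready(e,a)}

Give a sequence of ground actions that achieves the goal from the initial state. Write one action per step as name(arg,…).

grab(a); bind(e,a); step(c,a); step(a,c)

1. grab(a)  →  {ready(a,a), ready(a,e), ready(c,a), ready(d,a), ready(e,a)}
2. bind(e,a)  →  {on(a), on(e), ready(a,a), ready(c,a), ready(d,a), ready(e,a)}
3. step(c,a)  →  {near(a), on(a), on(e), ready(c,a), ready(c,c), ready(d,a), ready(e,a)}
4. step(a,c)  →  {near(a), near(c), on(a), on(e), ready(a,a), ready(c,a), ready(d,a), ready(e,a)}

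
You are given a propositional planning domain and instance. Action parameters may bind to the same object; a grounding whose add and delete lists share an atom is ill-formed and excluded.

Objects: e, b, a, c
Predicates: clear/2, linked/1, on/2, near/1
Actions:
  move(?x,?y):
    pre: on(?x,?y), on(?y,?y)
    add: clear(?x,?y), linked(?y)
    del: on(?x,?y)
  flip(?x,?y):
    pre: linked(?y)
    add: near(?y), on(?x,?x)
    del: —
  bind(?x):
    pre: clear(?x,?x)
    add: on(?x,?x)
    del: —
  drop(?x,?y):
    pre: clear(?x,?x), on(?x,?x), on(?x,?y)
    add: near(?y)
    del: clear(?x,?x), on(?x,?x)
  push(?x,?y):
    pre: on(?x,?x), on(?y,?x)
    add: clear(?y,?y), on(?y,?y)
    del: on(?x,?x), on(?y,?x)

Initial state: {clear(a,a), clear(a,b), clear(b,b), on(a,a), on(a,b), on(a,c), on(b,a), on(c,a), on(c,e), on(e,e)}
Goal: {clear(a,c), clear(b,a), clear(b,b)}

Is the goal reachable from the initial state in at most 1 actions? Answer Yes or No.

1. move(b,a)  →  {clear(a,a), clear(a,b), clear(b,a), clear(b,b), linked(a), on(a,a), on(a,b), on(a,c), on(c,a), on(c,e), on(e,e)}
2. flip(c,a)  →  {clear(a,a), clear(a,b), clear(b,a), clear(b,b), linked(a), near(a), on(a,a), on(a,b), on(a,c), on(c,a), on(c,c), on(c,e), on(e,e)}
3. move(a,c)  →  {clear(a,a), clear(a,b), clear(a,c), clear(b,a), clear(b,b), linked(a), linked(c), near(a), on(a,a), on(a,b), on(c,a), on(c,c), on(c,e), on(e,e)}
optimal plan length = 3; 3 > 1

No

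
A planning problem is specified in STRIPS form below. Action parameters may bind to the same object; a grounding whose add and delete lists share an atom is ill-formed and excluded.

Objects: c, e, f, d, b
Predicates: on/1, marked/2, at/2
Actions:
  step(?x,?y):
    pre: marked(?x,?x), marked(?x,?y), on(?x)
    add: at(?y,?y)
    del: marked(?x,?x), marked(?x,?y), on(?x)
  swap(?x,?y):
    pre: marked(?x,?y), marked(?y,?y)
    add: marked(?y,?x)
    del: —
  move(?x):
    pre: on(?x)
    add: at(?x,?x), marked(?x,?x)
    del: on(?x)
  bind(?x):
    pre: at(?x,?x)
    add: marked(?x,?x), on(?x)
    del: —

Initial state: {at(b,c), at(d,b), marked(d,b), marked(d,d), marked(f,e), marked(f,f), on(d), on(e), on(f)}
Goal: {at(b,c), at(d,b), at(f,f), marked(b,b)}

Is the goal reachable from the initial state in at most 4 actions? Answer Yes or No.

Yes

1. step(f,f)  →  {at(b,c), at(d,b), at(f,f), marked(d,b), marked(d,d), marked(f,e), on(d), on(e)}
2. step(d,b)  →  {at(b,b), at(b,c), at(d,b), at(f,f), marked(f,e), on(e)}
3. bind(b)  →  {at(b,b), at(b,c), at(d,b), at(f,f), marked(b,b), marked(f,e), on(b), on(e)}
optimal plan length = 3; 3 ≤ 4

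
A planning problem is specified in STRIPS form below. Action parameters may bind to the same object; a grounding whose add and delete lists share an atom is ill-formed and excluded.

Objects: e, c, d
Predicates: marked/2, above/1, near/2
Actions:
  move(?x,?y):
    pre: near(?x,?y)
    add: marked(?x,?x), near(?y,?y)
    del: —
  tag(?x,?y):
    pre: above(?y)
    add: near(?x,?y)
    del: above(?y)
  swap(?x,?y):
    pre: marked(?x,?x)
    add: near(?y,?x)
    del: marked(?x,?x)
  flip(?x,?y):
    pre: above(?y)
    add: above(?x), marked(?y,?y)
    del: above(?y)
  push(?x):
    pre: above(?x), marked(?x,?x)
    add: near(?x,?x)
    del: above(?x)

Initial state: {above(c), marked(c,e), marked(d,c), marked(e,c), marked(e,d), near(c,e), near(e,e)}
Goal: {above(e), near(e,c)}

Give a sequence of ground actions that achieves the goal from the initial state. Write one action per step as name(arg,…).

1. flip(e,c)  →  {above(e), marked(c,c), marked(c,e), marked(d,c), marked(e,c), marked(e,d), near(c,e), near(e,e)}
2. swap(c,e)  →  {above(e), marked(c,e), marked(d,c), marked(e,c), marked(e,d), near(c,e), near(e,c), near(e,e)}

flip(e,c); swap(c,e)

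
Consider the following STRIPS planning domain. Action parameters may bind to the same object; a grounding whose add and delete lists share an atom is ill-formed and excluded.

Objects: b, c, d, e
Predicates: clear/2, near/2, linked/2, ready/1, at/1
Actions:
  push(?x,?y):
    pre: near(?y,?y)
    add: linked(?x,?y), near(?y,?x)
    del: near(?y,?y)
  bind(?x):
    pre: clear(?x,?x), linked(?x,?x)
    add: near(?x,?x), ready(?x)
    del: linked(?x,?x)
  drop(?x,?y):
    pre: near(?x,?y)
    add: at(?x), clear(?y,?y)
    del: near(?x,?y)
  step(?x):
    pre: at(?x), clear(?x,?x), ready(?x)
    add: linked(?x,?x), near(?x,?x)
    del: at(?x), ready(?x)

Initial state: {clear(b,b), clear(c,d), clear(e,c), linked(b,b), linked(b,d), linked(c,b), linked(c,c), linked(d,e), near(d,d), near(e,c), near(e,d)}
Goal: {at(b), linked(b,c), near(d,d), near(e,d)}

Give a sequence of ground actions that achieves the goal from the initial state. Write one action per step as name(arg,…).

bind(b); push(c,b); drop(b,c); bind(c); push(b,c)

1. bind(b)  →  {clear(b,b), clear(c,d), clear(e,c), linked(b,d), linked(c,b), linked(c,c), linked(d,e), near(b,b), near(d,d), near(e,c), near(e,d), ready(b)}
2. push(c,b)  →  {clear(b,b), clear(c,d), clear(e,c), linked(b,d), linked(c,b), linked(c,c), linked(d,e), near(b,c), near(d,d), near(e,c), near(e,d), ready(b)}
3. drop(b,c)  →  {at(b), clear(b,b), clear(c,c), clear(c,d), clear(e,c), linked(b,d), linked(c,b), linked(c,c), linked(d,e), near(d,d), near(e,c), near(e,d), ready(b)}
4. bind(c)  →  {at(b), clear(b,b), clear(c,c), clear(c,d), clear(e,c), linked(b,d), linked(c,b), linked(d,e), near(c,c), near(d,d), near(e,c), near(e,d), ready(b), ready(c)}
5. push(b,c)  →  {at(b), clear(b,b), clear(c,c), clear(c,d), clear(e,c), linked(b,c), linked(b,d), linked(c,b), linked(d,e), near(c,b), near(d,d), near(e,c), near(e,d), ready(b), ready(c)}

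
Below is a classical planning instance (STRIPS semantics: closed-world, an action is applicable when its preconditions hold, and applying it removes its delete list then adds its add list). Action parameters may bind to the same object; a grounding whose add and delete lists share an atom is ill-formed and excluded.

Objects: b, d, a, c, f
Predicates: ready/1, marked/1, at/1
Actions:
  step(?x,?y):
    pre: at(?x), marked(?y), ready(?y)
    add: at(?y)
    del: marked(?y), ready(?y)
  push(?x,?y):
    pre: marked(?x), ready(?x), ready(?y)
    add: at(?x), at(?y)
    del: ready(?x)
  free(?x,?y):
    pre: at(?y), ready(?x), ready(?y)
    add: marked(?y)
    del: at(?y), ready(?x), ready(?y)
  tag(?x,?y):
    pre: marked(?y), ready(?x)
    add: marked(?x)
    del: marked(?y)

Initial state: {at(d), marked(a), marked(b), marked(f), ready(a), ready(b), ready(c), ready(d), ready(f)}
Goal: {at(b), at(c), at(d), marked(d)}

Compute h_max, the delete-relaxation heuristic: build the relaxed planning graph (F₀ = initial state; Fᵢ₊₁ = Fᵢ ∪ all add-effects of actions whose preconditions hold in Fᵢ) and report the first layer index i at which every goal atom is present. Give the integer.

1

F0 = init (9 atoms)
F1 = F0 ∪ {at(a), at(b), at(c), at(f), marked(c), marked(d)}  (15 atoms)
goal ⊆ F1  ⇒  h_max = 1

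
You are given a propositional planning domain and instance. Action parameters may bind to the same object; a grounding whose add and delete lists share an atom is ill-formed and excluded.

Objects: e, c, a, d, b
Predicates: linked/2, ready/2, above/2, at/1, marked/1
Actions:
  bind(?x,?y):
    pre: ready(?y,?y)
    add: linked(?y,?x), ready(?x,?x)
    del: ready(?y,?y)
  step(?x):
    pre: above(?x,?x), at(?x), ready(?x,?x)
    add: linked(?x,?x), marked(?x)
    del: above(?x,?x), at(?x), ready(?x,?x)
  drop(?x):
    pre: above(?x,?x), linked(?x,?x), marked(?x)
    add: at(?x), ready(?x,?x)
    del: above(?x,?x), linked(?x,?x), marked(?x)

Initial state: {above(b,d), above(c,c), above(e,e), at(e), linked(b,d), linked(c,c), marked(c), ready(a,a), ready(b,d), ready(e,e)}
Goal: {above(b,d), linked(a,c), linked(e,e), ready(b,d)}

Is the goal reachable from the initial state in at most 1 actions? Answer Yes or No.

No

1. bind(c,a)  →  {above(b,d), above(c,c), above(e,e), at(e), linked(a,c), linked(b,d), linked(c,c), marked(c), ready(b,d), ready(c,c), ready(e,e)}
2. step(e)  →  {above(b,d), above(c,c), linked(a,c), linked(b,d), linked(c,c), linked(e,e), marked(c), marked(e), ready(b,d), ready(c,c)}
optimal plan length = 2; 2 > 1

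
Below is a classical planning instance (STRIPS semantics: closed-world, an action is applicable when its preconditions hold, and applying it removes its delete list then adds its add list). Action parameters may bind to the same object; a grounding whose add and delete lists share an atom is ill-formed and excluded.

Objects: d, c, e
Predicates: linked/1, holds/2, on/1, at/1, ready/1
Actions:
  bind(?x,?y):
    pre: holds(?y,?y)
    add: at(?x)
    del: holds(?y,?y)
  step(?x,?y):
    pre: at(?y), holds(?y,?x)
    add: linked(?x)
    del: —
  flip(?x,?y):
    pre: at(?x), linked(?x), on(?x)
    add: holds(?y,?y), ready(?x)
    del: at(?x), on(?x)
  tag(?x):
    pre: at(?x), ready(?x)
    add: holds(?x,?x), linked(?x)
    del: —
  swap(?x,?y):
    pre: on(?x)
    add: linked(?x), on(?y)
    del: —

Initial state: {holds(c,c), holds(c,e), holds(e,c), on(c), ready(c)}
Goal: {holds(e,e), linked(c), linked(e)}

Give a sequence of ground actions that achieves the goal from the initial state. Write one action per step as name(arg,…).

bind(c,c); step(e,c); tag(c); flip(c,e)

1. bind(c,c)  →  {at(c), holds(c,e), holds(e,c), on(c), ready(c)}
2. step(e,c)  →  {at(c), holds(c,e), holds(e,c), linked(e), on(c), ready(c)}
3. tag(c)  →  {at(c), holds(c,c), holds(c,e), holds(e,c), linked(c), linked(e), on(c), ready(c)}
4. flip(c,e)  →  {holds(c,c), holds(c,e), holds(e,c), holds(e,e), linked(c), linked(e), ready(c)}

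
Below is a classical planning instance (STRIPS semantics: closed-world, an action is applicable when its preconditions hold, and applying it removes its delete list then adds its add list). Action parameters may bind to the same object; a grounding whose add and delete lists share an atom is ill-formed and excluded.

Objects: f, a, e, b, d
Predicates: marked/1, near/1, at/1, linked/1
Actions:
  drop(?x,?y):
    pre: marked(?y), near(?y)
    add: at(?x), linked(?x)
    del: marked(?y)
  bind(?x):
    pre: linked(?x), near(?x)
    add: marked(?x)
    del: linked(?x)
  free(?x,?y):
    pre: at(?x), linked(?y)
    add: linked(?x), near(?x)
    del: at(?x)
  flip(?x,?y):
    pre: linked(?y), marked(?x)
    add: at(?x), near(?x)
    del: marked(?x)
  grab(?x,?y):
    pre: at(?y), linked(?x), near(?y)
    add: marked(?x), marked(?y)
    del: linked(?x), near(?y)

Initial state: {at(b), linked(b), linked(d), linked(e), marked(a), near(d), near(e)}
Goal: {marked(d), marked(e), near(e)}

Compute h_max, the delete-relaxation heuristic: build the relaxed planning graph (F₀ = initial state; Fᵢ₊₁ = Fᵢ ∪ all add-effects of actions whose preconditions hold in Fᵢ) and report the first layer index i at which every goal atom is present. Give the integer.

F0 = init (7 atoms)
F1 = F0 ∪ {at(a), marked(d), marked(e), near(a), near(b)}  (12 atoms)
goal ⊆ F1  ⇒  h_max = 1

1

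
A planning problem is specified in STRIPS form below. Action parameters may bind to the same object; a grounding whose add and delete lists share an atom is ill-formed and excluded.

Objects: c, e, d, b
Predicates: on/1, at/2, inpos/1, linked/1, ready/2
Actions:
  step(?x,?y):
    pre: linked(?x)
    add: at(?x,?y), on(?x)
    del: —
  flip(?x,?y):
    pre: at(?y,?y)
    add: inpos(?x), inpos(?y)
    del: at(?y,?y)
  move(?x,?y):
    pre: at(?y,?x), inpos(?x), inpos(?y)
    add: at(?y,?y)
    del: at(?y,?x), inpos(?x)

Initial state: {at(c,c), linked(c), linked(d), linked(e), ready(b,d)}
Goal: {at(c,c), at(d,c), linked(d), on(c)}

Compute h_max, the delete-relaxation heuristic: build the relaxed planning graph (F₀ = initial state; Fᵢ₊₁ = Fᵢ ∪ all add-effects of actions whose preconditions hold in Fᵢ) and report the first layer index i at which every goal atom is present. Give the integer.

1

F0 = init (5 atoms)
F1 = F0 ∪ {at(c,b), at(c,d), at(c,e), at(d,b), at(d,c), at(d,d), at(d,e), at(e,b), at(e,c), at(e,d), at(e,e), inpos(b), inpos(c), inpos(d), inpos(e), on(c), on(d), on(e)}  (23 atoms)
goal ⊆ F1  ⇒  h_max = 1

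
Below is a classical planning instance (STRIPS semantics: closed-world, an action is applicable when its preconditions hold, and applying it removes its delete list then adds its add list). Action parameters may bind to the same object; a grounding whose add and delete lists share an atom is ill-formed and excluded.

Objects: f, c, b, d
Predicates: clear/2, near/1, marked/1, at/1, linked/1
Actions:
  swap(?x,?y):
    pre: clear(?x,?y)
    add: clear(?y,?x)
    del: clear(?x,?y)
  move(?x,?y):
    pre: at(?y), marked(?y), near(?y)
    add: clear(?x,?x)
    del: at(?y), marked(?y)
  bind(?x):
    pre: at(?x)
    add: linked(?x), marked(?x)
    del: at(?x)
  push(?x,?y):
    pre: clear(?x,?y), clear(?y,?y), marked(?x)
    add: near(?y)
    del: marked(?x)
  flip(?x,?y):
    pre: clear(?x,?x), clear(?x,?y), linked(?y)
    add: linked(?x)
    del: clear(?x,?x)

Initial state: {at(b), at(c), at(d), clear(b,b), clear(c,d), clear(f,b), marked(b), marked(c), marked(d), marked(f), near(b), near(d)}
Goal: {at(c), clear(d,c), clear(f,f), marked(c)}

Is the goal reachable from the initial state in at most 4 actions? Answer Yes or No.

Yes

1. swap(c,d)  →  {at(b), at(c), at(d), clear(b,b), clear(d,c), clear(f,b), marked(b), marked(c), marked(d), marked(f), near(b), near(d)}
2. move(f,b)  →  {at(c), at(d), clear(b,b), clear(d,c), clear(f,b), clear(f,f), marked(c), marked(d), marked(f), near(b), near(d)}
optimal plan length = 2; 2 ≤ 4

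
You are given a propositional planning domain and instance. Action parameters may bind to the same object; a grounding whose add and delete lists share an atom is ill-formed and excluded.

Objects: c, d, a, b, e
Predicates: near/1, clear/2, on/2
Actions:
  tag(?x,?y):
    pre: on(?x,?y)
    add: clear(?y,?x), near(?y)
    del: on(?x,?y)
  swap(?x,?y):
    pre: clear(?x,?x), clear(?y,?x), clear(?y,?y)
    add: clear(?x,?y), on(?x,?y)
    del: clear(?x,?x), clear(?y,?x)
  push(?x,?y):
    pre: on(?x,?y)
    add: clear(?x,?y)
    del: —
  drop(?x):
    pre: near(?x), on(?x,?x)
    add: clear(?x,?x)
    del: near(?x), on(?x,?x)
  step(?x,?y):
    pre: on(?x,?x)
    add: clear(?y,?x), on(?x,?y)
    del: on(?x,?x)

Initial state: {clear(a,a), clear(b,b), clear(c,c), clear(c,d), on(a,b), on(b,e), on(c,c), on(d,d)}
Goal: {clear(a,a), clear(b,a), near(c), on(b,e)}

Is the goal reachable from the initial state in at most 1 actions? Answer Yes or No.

No

1. tag(c,c)  →  {clear(a,a), clear(b,b), clear(c,c), clear(c,d), near(c), on(a,b), on(b,e), on(d,d)}
2. tag(a,b)  →  {clear(a,a), clear(b,a), clear(b,b), clear(c,c), clear(c,d), near(b), near(c), on(b,e), on(d,d)}
optimal plan length = 2; 2 > 1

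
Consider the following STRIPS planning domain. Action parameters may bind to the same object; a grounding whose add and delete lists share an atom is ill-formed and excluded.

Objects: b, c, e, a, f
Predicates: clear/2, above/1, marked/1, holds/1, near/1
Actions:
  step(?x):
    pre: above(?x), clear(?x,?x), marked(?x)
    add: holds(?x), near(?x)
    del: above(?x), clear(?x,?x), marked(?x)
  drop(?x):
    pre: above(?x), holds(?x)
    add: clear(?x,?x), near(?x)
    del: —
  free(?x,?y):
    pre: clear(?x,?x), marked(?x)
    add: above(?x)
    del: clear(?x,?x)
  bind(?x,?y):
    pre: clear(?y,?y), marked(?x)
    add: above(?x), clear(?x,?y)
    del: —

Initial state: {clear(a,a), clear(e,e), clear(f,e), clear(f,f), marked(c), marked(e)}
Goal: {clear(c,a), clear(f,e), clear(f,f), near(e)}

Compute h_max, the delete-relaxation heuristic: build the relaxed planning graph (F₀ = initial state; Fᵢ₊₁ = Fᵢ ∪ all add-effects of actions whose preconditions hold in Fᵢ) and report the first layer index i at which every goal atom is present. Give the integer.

F0 = init (6 atoms)
F1 = F0 ∪ {above(c), above(e), clear(c,a), clear(c,e), clear(c,f), clear(e,a), clear(e,f)}  (13 atoms)
F2 = F1 ∪ {holds(e), near(e)}  (15 atoms)
goal ⊆ F2  ⇒  h_max = 2

2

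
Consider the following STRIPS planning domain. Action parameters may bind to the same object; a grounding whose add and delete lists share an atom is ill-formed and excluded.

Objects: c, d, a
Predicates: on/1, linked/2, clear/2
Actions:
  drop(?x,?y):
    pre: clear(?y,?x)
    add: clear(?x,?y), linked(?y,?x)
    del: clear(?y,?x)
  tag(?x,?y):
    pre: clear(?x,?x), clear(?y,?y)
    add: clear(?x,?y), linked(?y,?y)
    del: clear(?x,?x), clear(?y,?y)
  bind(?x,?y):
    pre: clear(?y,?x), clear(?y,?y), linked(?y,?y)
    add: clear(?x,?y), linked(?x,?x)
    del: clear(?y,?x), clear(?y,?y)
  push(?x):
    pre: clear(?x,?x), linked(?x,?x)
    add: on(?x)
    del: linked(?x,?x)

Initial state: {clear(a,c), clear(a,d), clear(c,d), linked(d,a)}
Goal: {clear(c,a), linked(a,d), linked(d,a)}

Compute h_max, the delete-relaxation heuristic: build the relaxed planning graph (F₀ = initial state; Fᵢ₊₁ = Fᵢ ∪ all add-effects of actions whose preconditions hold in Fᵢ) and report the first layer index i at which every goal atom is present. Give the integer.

F0 = init (4 atoms)
F1 = F0 ∪ {clear(c,a), clear(d,a), clear(d,c), linked(a,c), linked(a,d), linked(c,d)}  (10 atoms)
goal ⊆ F1  ⇒  h_max = 1

1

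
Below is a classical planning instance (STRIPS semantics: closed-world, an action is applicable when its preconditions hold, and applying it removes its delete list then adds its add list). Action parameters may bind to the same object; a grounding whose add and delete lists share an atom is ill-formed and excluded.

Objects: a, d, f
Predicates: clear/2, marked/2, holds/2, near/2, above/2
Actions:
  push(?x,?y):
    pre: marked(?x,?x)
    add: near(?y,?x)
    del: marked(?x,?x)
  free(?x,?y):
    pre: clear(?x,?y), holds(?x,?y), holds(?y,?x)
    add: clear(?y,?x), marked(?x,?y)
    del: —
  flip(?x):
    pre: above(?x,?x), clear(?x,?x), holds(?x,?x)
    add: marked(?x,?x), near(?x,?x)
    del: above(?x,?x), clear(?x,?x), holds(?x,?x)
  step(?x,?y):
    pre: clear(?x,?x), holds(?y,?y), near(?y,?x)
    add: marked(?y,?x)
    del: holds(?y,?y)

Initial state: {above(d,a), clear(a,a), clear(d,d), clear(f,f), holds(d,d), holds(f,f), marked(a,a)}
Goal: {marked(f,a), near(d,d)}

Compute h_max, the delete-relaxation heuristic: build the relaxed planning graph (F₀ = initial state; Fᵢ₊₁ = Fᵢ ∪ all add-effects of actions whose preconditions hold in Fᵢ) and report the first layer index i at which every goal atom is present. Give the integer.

2

F0 = init (7 atoms)
F1 = F0 ∪ {marked(d,d), marked(f,f), near(a,a), near(d,a), near(f,a)}  (12 atoms)
F2 = F1 ∪ {marked(d,a), marked(f,a), near(a,d), near(a,f), near(d,d), near(d,f), near(f,d), near(f,f)}  (20 atoms)
goal ⊆ F2  ⇒  h_max = 2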